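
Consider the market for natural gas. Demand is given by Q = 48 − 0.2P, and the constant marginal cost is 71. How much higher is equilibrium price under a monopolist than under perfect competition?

P rises by 84.5

Inverting demand: P = 240 − 5Q.
Competitive firms price at marginal cost: P = 71, giving Q = 33.8.
Monopoly sets MR = MC: 240 − 10Q = 71 ⇒ Q = 16.9, P = 240 − 5·16.9 = 155.5.
Change in equilibrium price: 155.5 − 71 = 84.5.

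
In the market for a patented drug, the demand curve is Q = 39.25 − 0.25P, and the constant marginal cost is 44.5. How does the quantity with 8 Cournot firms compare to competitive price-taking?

Inverting demand: P = 157 − 4Q.
Cournot with 8 identical firms: the symmetric best-response condition is 157 − 36q = 44.5. Each firm produces q = 3.125, total output Q = 25, price P = 57.
Perfect competition: P = MC = 44.5, so 157 − 4Q = 44.5 and Q = 28.125.

Cournot: Q = 25; Competition: Q = 28.125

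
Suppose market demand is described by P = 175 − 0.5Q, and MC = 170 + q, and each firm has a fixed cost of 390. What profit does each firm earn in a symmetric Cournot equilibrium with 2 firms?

π_i = −386

Cournot with 2 identical firms: the symmetric best-response condition is 175 − 1.5q = 170 + q. Each firm produces q = 2, total output Q = 4, price P = 173.
Each firm's profit = 173·2 − (170·2 + ½·1·2²) − 390 = −386.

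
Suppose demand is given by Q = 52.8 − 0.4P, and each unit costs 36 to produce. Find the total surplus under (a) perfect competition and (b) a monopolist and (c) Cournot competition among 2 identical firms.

Competition: TS = 1843.2; Monopoly: TS = 1382.4; Cournot: TS = 1638.4

Inverting demand: P = 132 − 2.5Q.
Under competition P = MC = 36, so Q = (132 − 36)/2.5 = 38.4.
CS = ½·(132 − 36)·38.4 = 1843.2; PS = (36 − 36)·38.4 = 0; TS = 1843.2.
Monopoly sets MR = MC: 132 − 5Q = 36 ⇒ Q = 19.2, P = 132 − 2.5·19.2 = 84.
CS = ½·(132 − 84)·19.2 = 460.8; PS = (84 − 36)·19.2 = 921.6; TS = 1382.4.
In a 2-firm Cournot equilibrium, symmetry and the first-order condition give q = (132 − 36)/(7.5) = 12.8. So Q = 25.6 and P = 68.
CS = ½·(132 − 68)·25.6 = 819.2; PS = (68 − 36)·25.6 = 819.2; TS = 1638.4.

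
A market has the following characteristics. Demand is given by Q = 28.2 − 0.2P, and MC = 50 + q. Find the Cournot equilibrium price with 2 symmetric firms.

Inverting demand: P = 141 − 5Q.
In a 2-firm Cournot equilibrium, symmetry and the first-order condition give q = (141 − 50)/(16) = 91/16. So Q = 11.375 and P = 84.125.

P = 84.125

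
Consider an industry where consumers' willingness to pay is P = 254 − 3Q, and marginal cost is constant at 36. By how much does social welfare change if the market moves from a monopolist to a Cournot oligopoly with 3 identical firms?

The monopolist equates marginal revenue to marginal cost: 254 − 6Q = 36, so Q = 109/3. From demand, P = 145.
CS = ½·(254 − 145)·109/3 = 11881/6; PS = (145 − 36)·109/3 = 11881/3; TS = 5940.5.
With 3 symmetric Cournot firms, each firm's FOC gives 254 − 12q = 36, so q = 109/6, Q = 3·109/6 = 54.5, and P = 90.5.
CS = ½·(254 − 90.5)·54.5 = 4455.375; PS = (90.5 − 36)·54.5 = 2970.25; TS = 7425.625.
Change in social welfare: 7425.625 − 5940.5 = 1485.125.

Social welfare rises by 1485.125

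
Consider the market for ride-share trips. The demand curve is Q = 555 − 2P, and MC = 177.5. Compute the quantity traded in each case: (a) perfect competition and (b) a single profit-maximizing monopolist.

Inverting demand: P = 277.5 − 0.5Q.
Under competition P = MC = 177.5, so Q = (277.5 − 177.5)/0.5 = 200.
A monopolist chooses Q where MR = MC. MR = 277.5 − Q; setting this equal to 177.5 gives Q = 100 and P = 227.5.

Competition: Q = 200; Monopoly: Q = 100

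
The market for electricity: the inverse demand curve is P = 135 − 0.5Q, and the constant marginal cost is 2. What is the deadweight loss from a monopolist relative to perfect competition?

DWL = 4422.25

Under competition P = MC = 2, so Q = (135 − 2)/0.5 = 266.
Monopoly sets MR = MC: 135 − Q = 2 ⇒ Q = 133, P = 135 − 0.5·133 = 68.5.
DWL is the triangle between Q = 133 and Q = 266: ½·(266 − 133)·(68.5 − 2) = 4422.25.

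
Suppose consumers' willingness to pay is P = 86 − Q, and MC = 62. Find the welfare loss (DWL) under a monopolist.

Under competition P = MC = 62, so Q = (86 − 62)/1 = 24.
The monopolist equates marginal revenue to marginal cost: 86 − 2Q = 62, so Q = 12. From demand, P = 74.
DWL is the triangle between Q = 12 and Q = 24: ½·(24 − 12)·(74 − 62) = 72.

DWL = 72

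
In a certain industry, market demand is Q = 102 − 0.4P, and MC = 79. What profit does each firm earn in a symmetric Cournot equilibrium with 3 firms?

π_i = 774.4

Inverting demand: P = 255 − 2.5Q.
Cournot with 3 identical firms: the symmetric best-response condition is 255 − 10q = 79. Each firm produces q = 17.6, total output Q = 52.8, price P = 123.
Each firm's profit = (123 − 79)·17.6 = 774.4.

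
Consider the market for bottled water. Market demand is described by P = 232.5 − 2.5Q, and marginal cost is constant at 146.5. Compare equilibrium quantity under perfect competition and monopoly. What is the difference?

Equilibrium quantity falls by 17.2

Competitive firms price at marginal cost: P = 146.5, giving Q = 34.4.
Monopoly sets MR = MC: 232.5 − 5Q = 146.5 ⇒ Q = 17.2, P = 232.5 − 2.5·17.2 = 189.5.
Change in equilibrium quantity: 17.2 − 34.4 = −17.2.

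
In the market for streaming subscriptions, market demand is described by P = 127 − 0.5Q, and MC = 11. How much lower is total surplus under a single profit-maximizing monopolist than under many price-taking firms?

Perfect competition: P = MC = 11, so 127 − 0.5Q = 11 and Q = 232.
CS = ½·(127 − 11)·232 = 13456; PS = (11 − 11)·232 = 0; TS = 13456.
The monopolist equates marginal revenue to marginal cost: 127 − Q = 11, so Q = 116. From demand, P = 69.
CS = ½·(127 − 69)·116 = 3364; PS = (69 − 11)·116 = 6728; TS = 10092.
Change in total surplus: 10092 − 13456 = −3364.

TS falls by 3364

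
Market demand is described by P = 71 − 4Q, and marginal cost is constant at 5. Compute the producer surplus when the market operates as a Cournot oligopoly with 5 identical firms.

Cournot with 5 identical firms: the symmetric best-response condition is 71 − 24q = 5. Each firm produces q = 2.75, total output Q = 13.75, price P = 16.
PS = (16 − 5)·13.75 = 151.25.

PS = 151.25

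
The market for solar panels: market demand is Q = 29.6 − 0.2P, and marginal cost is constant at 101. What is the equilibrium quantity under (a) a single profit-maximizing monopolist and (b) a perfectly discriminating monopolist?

Inverting demand: P = 148 − 5Q.
The monopolist equates marginal revenue to marginal cost: 148 − 10Q = 101, so Q = 4.7. From demand, P = 124.5.
Under first-degree price discrimination the firm charges each unit its demand price and produces up to where P = MC, i.e. Q = 9.4. Consumer surplus is zero; producer surplus equals total surplus.

Monopoly: Q = 4.7; Perfect PD: Q = 9.4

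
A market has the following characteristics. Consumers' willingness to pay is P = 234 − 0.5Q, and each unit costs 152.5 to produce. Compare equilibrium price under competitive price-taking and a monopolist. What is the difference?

P rises by 40.75

Competitive firms price at marginal cost: P = 152.5, giving Q = 163.
The monopolist equates marginal revenue to marginal cost: 234 − Q = 152.5, so Q = 81.5. From demand, P = 193.25.
Change in equilibrium price: 193.25 − 152.5 = 40.75.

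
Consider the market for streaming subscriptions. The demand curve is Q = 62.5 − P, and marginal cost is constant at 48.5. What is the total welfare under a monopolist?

TS = 73.5

Inverting demand: P = 62.5 − Q.
Monopoly sets MR = MC: 62.5 − 2Q = 48.5 ⇒ Q = 7, P = 62.5 − 7 = 55.5.
CS = ½·(62.5 − 55.5)·7 = 24.5; PS = (55.5 − 48.5)·7 = 49; TS = 73.5.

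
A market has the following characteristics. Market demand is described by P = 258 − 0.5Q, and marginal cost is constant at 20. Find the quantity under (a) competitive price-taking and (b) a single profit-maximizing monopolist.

Perfect competition: P = MC = 20, so 258 − 0.5Q = 20 and Q = 476.
The monopolist equates marginal revenue to marginal cost: 258 − Q = 20, so Q = 238. From demand, P = 139.

Competition: Q = 476; Monopoly: Q = 238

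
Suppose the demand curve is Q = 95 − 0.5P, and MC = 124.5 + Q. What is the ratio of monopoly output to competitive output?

Inverting demand: P = 190 − 2Q.
The monopolist equates marginal revenue to marginal cost: 190 − 4Q = 124.5 + Q, so Q = 13.1. From demand, P = 163.8.
Under competition P = MC: 190 − 2Q = 124.5 + Q ⇒ Q = 131/6, P = 439/3.
Ratio Q_m/Q_c = 13.1/(131/6) = 0.6.

Q_m/Q_c = 0.6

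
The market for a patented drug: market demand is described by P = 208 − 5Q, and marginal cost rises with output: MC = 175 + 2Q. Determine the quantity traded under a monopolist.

Q = 2.75

A monopolist chooses Q where MR = MC. MR = 208 − 10Q; setting this equal to 175 + 2Q gives Q = 2.75 and P = 194.25.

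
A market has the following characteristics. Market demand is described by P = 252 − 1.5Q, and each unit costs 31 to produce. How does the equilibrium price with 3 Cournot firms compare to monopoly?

Cournot with 3 identical firms: the symmetric best-response condition is 252 − 6q = 31. Each firm produces q = 221/6, total output Q = 110.5, price P = 86.25.
The monopolist equates marginal revenue to marginal cost: 252 − 3Q = 31, so Q = 221/3. From demand, P = 141.5.

Cournot: P = 86.25; Monopoly: P = 141.5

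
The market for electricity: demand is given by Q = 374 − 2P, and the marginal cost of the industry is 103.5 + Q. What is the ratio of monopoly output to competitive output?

Q_m/Q_c = 0.75

Inverting demand: P = 187 − 0.5Q.
A monopolist chooses Q where MR = MC. MR = 187 − Q; setting this equal to 103.5 + Q gives Q = 41.75 and P = 166.125.
Under competition P = MC: 187 − 0.5Q = 103.5 + Q ⇒ Q = 167/3, P = 955/6.
Ratio Q_m/Q_c = 41.75/(167/3) = 0.75.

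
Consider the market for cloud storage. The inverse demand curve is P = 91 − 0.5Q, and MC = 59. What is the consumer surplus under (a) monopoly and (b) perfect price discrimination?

The monopolist equates marginal revenue to marginal cost: 91 − Q = 59, so Q = 32. From demand, P = 75.
CS = ½·(91 − 75)·32 = 256.
Under first-degree price discrimination the firm charges each unit its demand price and produces up to where P = MC, i.e. Q = 64. Consumer surplus is zero; producer surplus equals total surplus.
CS = 0.

Monopoly: CS = 256; Perfect PD: CS = 0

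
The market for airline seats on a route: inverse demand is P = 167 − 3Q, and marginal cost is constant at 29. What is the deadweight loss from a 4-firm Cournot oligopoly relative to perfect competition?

Perfect competition: P = MC = 29, so 167 − 3Q = 29 and Q = 46.
In a 4-firm Cournot equilibrium, symmetry and the first-order condition give q = (167 − 29)/(15) = 9.2. So Q = 36.8 and P = 56.6.
DWL is the triangle between Q = 36.8 and Q = 46: ½·(46 − 36.8)·(56.6 − 29) = 126.96.

DWL = 126.96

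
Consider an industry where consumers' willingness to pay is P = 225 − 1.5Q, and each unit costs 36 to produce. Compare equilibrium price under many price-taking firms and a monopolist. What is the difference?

Equilibrium price rises by 94.5

Competitive firms price at marginal cost: P = 36, giving Q = 126.
A monopolist chooses Q where MR = MC. MR = 225 − 3Q; setting this equal to 36 gives Q = 63 and P = 130.5.
Change in equilibrium price: 130.5 − 36 = 94.5.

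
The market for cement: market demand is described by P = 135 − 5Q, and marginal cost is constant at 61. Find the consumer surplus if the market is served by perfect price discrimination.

Under first-degree price discrimination the firm charges each unit its demand price and produces up to where P = MC, i.e. Q = 14.8. Consumer surplus is zero; producer surplus equals total surplus.
CS = 0.

CS = 0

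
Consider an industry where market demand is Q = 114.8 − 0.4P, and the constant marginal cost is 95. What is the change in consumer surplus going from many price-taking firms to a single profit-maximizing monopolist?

Consumer surplus falls by 5529.6

Inverting demand: P = 287 − 2.5Q.
Perfect competition: P = MC = 95, so 287 − 2.5Q = 95 and Q = 76.8.
CS = ½·(287 − 95)·76.8 = 7372.8.
Monopoly sets MR = MC: 287 − 5Q = 95 ⇒ Q = 38.4, P = 287 − 2.5·38.4 = 191.
CS = ½·(287 − 191)·38.4 = 1843.2.
Change in consumer surplus: 1843.2 − 7372.8 = −5529.6.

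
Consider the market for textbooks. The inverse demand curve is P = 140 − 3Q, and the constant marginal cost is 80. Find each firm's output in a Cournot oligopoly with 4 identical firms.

Cournot with 4 identical firms: the symmetric best-response condition is 140 − 15q = 80. Each firm produces q = 4, total output Q = 16, price P = 92.

q_i = 4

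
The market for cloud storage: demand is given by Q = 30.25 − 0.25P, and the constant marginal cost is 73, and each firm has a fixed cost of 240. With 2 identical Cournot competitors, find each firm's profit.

π_i = −176

Inverting demand: P = 121 − 4Q.
Cournot with 2 identical firms: the symmetric best-response condition is 121 − 12q = 73. Each firm produces q = 4, total output Q = 8, price P = 89.
Each firm's profit = (89 − 73)·4 − 240 = −176.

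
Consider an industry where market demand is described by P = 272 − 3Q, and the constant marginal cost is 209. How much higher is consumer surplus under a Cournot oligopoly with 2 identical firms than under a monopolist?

A monopolist chooses Q where MR = MC. MR = 272 − 6Q; setting this equal to 209 gives Q = 10.5 and P = 240.5.
CS = ½·(272 − 240.5)·10.5 = 165.375.
In a 2-firm Cournot equilibrium, symmetry and the first-order condition give q = (272 − 209)/(9) = 7. So Q = 14 and P = 230.
CS = ½·(272 − 230)·14 = 294.
Change in consumer surplus: 294 − 165.375 = 128.625.

Consumer surplus rises by 128.625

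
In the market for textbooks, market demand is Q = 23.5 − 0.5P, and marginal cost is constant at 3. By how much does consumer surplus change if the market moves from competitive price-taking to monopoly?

Consumer surplus falls by 363

Inverting demand: P = 47 − 2Q.
Perfect competition: P = MC = 3, so 47 − 2Q = 3 and Q = 22.
CS = ½·(47 − 3)·22 = 484.
The monopolist equates marginal revenue to marginal cost: 47 − 4Q = 3, so Q = 11. From demand, P = 25.
CS = ½·(47 − 25)·11 = 121.
Change in consumer surplus: 121 − 484 = −363.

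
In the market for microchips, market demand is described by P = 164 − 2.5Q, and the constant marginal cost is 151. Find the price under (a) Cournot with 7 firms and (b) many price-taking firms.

In a 7-firm Cournot equilibrium, symmetry and the first-order condition give q = (164 − 151)/(20) = 0.65. So Q = 4.55 and P = 152.625.
Perfect competition: P = MC = 151, so 164 − 2.5Q = 151 and Q = 5.2.

Cournot: P = 152.625; Competition: P = 151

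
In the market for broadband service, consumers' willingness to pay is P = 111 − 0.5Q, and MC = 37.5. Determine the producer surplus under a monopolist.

PS = 2701.125

Monopoly sets MR = MC: 111 − Q = 37.5 ⇒ Q = 73.5, P = 111 − 0.5·73.5 = 74.25.
PS = (74.25 − 37.5)·73.5 = 2701.125.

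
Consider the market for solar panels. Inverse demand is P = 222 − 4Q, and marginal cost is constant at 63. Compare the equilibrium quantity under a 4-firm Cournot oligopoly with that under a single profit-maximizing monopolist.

Cournot: Q = 31.8; Monopoly: Q = 19.875

Cournot with 4 identical firms: the symmetric best-response condition is 222 − 20q = 63. Each firm produces q = 7.95, total output Q = 31.8, price P = 94.8.
A monopolist chooses Q where MR = MC. MR = 222 − 8Q; setting this equal to 63 gives Q = 19.875 and P = 142.5.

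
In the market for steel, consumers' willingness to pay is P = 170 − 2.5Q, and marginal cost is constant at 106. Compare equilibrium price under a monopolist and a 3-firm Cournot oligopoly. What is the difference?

The monopolist equates marginal revenue to marginal cost: 170 − 5Q = 106, so Q = 12.8. From demand, P = 138.
With 3 symmetric Cournot firms, each firm's FOC gives 170 − 10q = 106, so q = 6.4, Q = 3·6.4 = 19.2, and P = 122.
Change in equilibrium price: 122 − 138 = −16.

Equilibrium price falls by 16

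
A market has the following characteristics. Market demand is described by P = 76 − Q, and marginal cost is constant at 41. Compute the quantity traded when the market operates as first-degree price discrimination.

Q = 35

With perfect price discrimination, output is the efficient level Q = 35 (where demand meets MC), but every buyer pays their willingness to pay: CS = 0 and PS = total surplus.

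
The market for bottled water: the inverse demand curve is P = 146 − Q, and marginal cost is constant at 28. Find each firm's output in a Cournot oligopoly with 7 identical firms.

With 7 symmetric Cournot firms, each firm's FOC gives 146 − 8q = 28, so q = 14.75, Q = 7·14.75 = 103.25, and P = 42.75.

q_i = 14.75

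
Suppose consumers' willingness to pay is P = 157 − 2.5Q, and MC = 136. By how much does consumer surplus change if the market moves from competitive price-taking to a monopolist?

Competitive firms price at marginal cost: P = 136, giving Q = 8.4.
CS = ½·(157 − 136)·8.4 = 88.2.
A monopolist chooses Q where MR = MC. MR = 157 − 5Q; setting this equal to 136 gives Q = 4.2 and P = 146.5.
CS = ½·(157 − 146.5)·4.2 = 22.05.
Change in consumer surplus: 22.05 − 88.2 = −66.15.

CS falls by 66.15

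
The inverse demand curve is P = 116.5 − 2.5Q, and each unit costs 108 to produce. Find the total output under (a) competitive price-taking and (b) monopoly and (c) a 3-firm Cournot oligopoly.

Competition: Q = 3.4; Monopoly: Q = 1.7; Cournot: Q = 2.55

Under competition P = MC = 108, so Q = (116.5 − 108)/2.5 = 3.4.
The monopolist equates marginal revenue to marginal cost: 116.5 − 5Q = 108, so Q = 1.7. From demand, P = 112.25.
Cournot with 3 identical firms: the symmetric best-response condition is 116.5 − 10q = 108. Each firm produces q = 0.85, total output Q = 2.55, price P = 110.125.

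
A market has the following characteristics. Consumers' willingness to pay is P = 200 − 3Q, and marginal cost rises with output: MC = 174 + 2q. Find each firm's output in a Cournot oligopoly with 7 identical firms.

In a 7-firm Cournot equilibrium, symmetry and the first-order condition give q = (200 − 174)/(26) = 1. So Q = 7 and P = 179.

q_i = 1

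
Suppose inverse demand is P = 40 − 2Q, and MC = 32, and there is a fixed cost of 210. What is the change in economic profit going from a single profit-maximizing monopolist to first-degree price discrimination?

Monopoly sets MR = MC: 40 − 4Q = 32 ⇒ Q = 2, P = 40 − 2·2 = 36.
Profit = (36 − 32)·2 − 210 = −202.
A perfectly discriminating monopolist sells every unit with P(Q) ≥ MC(Q), so output equals the competitive quantity Q = 4. Each buyer pays their reservation price, so CS = 0 and the firm captures all surplus.
PS equals the full surplus area, 16. Profit = 16 − 210 = −194.
Change in economic profit: −194 − −202 = 8.

π rises by 8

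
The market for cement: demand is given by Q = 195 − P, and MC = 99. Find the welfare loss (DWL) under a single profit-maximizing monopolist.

DWL = 1152

Inverting demand: P = 195 − Q.
Competitive firms price at marginal cost: P = 99, giving Q = 96.
Monopoly sets MR = MC: 195 − 2Q = 99 ⇒ Q = 48, P = 195 − 48 = 147.
DWL is the triangle between Q = 48 and Q = 96: ½·(96 − 48)·(147 − 99) = 1152.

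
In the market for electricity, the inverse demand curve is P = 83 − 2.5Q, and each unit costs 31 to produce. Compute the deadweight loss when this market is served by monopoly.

DWL = 135.2

Perfect competition: P = MC = 31, so 83 − 2.5Q = 31 and Q = 20.8.
Monopoly sets MR = MC: 83 − 5Q = 31 ⇒ Q = 10.4, P = 83 − 2.5·10.4 = 57.
DWL is the triangle between Q = 10.4 and Q = 20.8: ½·(20.8 − 10.4)·(57 − 31) = 135.2.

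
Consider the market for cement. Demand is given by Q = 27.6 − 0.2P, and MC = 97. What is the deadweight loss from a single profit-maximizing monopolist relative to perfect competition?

Inverting demand: P = 138 − 5Q.
Under competition P = MC = 97, so Q = (138 − 97)/5 = 8.2.
Monopoly sets MR = MC: 138 − 10Q = 97 ⇒ Q = 4.1, P = 138 − 5·4.1 = 117.5.
DWL is the triangle between Q = 4.1 and Q = 8.2: ½·(8.2 − 4.1)·(117.5 − 97) = 42.025.

DWL = 42.025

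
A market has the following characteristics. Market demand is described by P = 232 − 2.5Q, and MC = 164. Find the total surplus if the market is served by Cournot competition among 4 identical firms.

With 4 symmetric Cournot firms, each firm's FOC gives 232 − 12.5q = 164, so q = 5.44, Q = 4·5.44 = 21.76, and P = 177.6.
CS = ½·(232 − 177.6)·21.76 = 591.872; PS = (177.6 − 164)·21.76 = 295.936; TS = 887.808.

TS = 887.808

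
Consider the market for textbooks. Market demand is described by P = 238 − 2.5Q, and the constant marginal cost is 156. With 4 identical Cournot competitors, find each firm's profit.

In a 4-firm Cournot equilibrium, symmetry and the first-order condition give q = (238 − 156)/(12.5) = 6.56. So Q = 26.24 and P = 172.4.
Each firm's profit = (172.4 − 156)·6.56 = 107.584.

π_i = 107.584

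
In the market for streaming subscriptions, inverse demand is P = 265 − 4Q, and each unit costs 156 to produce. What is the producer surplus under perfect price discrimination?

A perfectly discriminating monopolist sells every unit with P(Q) ≥ MC(Q), so output equals the competitive quantity Q = 27.25. Each buyer pays their reservation price, so CS = 0 and the firm captures all surplus.
PS = ½·(265 − 156)·27.25 = 1485.125.

PS = 1485.125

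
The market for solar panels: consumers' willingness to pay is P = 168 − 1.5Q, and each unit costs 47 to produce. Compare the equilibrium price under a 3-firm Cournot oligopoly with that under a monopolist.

Cournot: P = 77.25; Monopoly: P = 107.5

Cournot with 3 identical firms: the symmetric best-response condition is 168 − 6q = 47. Each firm produces q = 121/6, total output Q = 60.5, price P = 77.25.
The monopolist equates marginal revenue to marginal cost: 168 − 3Q = 47, so Q = 121/3. From demand, P = 107.5.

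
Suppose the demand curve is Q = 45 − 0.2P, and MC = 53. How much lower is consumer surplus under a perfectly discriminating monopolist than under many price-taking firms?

Inverting demand: P = 225 − 5Q.
Competitive firms price at marginal cost: P = 53, giving Q = 34.4.
CS = ½·(225 − 53)·34.4 = 2958.4.
Under first-degree price discrimination the firm charges each unit its demand price and produces up to where P = MC, i.e. Q = 34.4. Consumer surplus is zero; producer surplus equals total surplus.
CS = 0.
Change in consumer surplus: 0 − 2958.4 = −2958.4.

CS falls by 2958.4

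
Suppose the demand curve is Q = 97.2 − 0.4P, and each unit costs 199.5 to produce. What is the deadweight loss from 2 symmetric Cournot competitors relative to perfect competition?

Inverting demand: P = 243 − 2.5Q.
Competitive firms price at marginal cost: P = 199.5, giving Q = 17.4.
Cournot with 2 identical firms: the symmetric best-response condition is 243 − 7.5q = 199.5. Each firm produces q = 5.8, total output Q = 11.6, price P = 214.
DWL is the triangle between Q = 11.6 and Q = 17.4: ½·(17.4 − 11.6)·(214 − 199.5) = 42.05.

DWL = 42.05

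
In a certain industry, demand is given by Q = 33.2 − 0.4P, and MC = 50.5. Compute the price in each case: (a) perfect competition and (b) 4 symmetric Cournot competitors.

Inverting demand: P = 83 − 2.5Q.
Competitive firms price at marginal cost: P = 50.5, giving Q = 13.
With 4 symmetric Cournot firms, each firm's FOC gives 83 − 12.5q = 50.5, so q = 2.6, Q = 4·2.6 = 10.4, and P = 57.

Competition: P = 50.5; Cournot: P = 57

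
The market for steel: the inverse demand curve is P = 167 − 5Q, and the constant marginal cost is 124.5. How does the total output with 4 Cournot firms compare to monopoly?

Cournot: Q = 6.8; Monopoly: Q = 4.25

Cournot with 4 identical firms: the symmetric best-response condition is 167 − 25q = 124.5. Each firm produces q = 1.7, total output Q = 6.8, price P = 133.
A monopolist chooses Q where MR = MC. MR = 167 − 10Q; setting this equal to 124.5 gives Q = 4.25 and P = 145.75.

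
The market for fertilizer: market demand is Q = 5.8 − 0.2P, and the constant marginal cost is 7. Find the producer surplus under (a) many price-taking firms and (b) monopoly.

Competition: PS = 0; Monopoly: PS = 24.2

Inverting demand: P = 29 − 5Q.
Under competition P = MC = 7, so Q = (29 − 7)/5 = 4.4.
PS = (7 − 7)·4.4 = 0.
Monopoly sets MR = MC: 29 − 10Q = 7 ⇒ Q = 2.2, P = 29 − 5·2.2 = 18.
PS = (18 − 7)·2.2 = 24.2.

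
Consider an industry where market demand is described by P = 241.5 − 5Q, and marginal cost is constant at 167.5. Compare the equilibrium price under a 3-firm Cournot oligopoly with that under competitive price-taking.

With 3 symmetric Cournot firms, each firm's FOC gives 241.5 − 20q = 167.5, so q = 3.7, Q = 3·3.7 = 11.1, and P = 186.
Under competition P = MC = 167.5, so Q = (241.5 − 167.5)/5 = 14.8.

Cournot: P = 186; Competition: P = 167.5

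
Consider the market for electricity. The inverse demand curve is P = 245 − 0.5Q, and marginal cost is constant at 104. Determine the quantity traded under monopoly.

A monopolist chooses Q where MR = MC. MR = 245 − Q; setting this equal to 104 gives Q = 141 and P = 174.5.

Q = 141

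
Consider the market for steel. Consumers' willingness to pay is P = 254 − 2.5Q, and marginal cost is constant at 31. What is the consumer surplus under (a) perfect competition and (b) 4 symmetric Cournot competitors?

Competitive firms price at marginal cost: P = 31, giving Q = 89.2.
CS = ½·(254 − 31)·89.2 = 9945.8.
With 4 symmetric Cournot firms, each firm's FOC gives 254 − 12.5q = 31, so q = 17.84, Q = 4·17.84 = 71.36, and P = 75.6.
CS = ½·(254 − 75.6)·71.36 = 6365.312.

Competition: CS = 9945.8; Cournot: CS = 6365.312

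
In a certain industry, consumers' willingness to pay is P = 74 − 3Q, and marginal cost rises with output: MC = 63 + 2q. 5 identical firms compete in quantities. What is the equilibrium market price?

In a 5-firm Cournot equilibrium, symmetry and the first-order condition give q = (74 − 63)/(20) = 0.55. So Q = 2.75 and P = 65.75.

P = 65.75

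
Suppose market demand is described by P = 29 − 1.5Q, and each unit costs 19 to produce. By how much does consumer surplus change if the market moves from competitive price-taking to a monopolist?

Perfect competition: P = MC = 19, so 29 − 1.5Q = 19 and Q = 20/3.
CS = ½·(29 − 19)·20/3 = 100/3.
Monopoly sets MR = MC: 29 − 3Q = 19 ⇒ Q = 10/3, P = 29 − 1.5·10/3 = 24.
CS = ½·(29 − 24)·10/3 = 25/3.
Change in consumer surplus: 25/3 − 100/3 = −25.

Consumer surplus falls by 25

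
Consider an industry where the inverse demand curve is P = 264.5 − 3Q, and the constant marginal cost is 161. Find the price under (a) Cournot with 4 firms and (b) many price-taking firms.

In a 4-firm Cournot equilibrium, symmetry and the first-order condition give q = (264.5 − 161)/(15) = 6.9. So Q = 27.6 and P = 181.7.
Perfect competition: P = MC = 161, so 264.5 − 3Q = 161 and Q = 34.5.

Cournot: P = 181.7; Competition: P = 161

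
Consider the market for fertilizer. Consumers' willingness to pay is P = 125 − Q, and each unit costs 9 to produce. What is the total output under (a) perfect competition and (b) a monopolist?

Competitive firms price at marginal cost: P = 9, giving Q = 116.
The monopolist equates marginal revenue to marginal cost: 125 − 2Q = 9, so Q = 58. From demand, P = 67.

Competition: Q = 116; Monopoly: Q = 58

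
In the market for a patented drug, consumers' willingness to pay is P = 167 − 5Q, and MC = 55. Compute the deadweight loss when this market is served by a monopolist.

Under competition P = MC = 55, so Q = (167 − 55)/5 = 22.4.
Monopoly sets MR = MC: 167 − 10Q = 55 ⇒ Q = 11.2, P = 167 − 5·11.2 = 111.
DWL is the triangle between Q = 11.2 and Q = 22.4: ½·(22.4 − 11.2)·(111 − 55) = 313.6.

DWL = 313.6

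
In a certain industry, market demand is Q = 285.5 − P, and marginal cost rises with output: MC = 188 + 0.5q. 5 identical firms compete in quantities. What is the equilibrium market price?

P = 210.5

Inverting demand: P = 285.5 − Q.
With 5 symmetric Cournot firms, each firm's FOC gives 285.5 − 6q = 188 + 0.5q, so q = 15, Q = 5·15 = 75, and P = 210.5.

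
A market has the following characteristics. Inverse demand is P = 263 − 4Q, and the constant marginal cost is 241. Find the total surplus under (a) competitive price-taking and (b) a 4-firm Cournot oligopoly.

Competition: TS = 60.5; Cournot: TS = 58.08

Competitive firms price at marginal cost: P = 241, giving Q = 5.5.
CS = ½·(263 − 241)·5.5 = 60.5; PS = (241 − 241)·5.5 = 0; TS = 60.5.
With 4 symmetric Cournot firms, each firm's FOC gives 263 − 20q = 241, so q = 1.1, Q = 4·1.1 = 4.4, and P = 245.4.
CS = ½·(263 − 245.4)·4.4 = 38.72; PS = (245.4 − 241)·4.4 = 19.36; TS = 58.08.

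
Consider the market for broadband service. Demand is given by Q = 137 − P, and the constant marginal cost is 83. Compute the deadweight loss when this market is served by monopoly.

DWL = 364.5

Inverting demand: P = 137 − Q.
Under competition P = MC = 83, so Q = (137 − 83)/1 = 54.
The monopolist equates marginal revenue to marginal cost: 137 − 2Q = 83, so Q = 27. From demand, P = 110.
DWL is the triangle between Q = 27 and Q = 54: ½·(54 − 27)·(110 − 83) = 364.5.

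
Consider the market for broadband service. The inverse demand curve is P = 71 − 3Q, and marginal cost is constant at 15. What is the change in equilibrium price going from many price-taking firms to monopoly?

Perfect competition: P = MC = 15, so 71 − 3Q = 15 and Q = 56/3.
The monopolist equates marginal revenue to marginal cost: 71 − 6Q = 15, so Q = 28/3. From demand, P = 43.
Change in equilibrium price: 43 − 15 = 28.

Equilibrium price rises by 28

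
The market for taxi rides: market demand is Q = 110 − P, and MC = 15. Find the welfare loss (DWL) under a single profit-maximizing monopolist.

DWL = 1128.125

Inverting demand: P = 110 − Q.
Competitive firms price at marginal cost: P = 15, giving Q = 95.
A monopolist chooses Q where MR = MC. MR = 110 − 2Q; setting this equal to 15 gives Q = 47.5 and P = 62.5.
DWL is the triangle between Q = 47.5 and Q = 95: ½·(95 − 47.5)·(62.5 − 15) = 1128.125.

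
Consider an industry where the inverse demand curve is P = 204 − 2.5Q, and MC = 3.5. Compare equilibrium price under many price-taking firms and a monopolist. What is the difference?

Under competition P = MC = 3.5, so Q = (204 − 3.5)/2.5 = 80.2.
A monopolist chooses Q where MR = MC. MR = 204 − 5Q; setting this equal to 3.5 gives Q = 40.1 and P = 103.75.
Change in equilibrium price: 103.75 − 3.5 = 100.25.

Equilibrium price rises by 100.25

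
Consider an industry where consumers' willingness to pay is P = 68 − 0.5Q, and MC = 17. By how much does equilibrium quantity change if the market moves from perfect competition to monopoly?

Competitive firms price at marginal cost: P = 17, giving Q = 102.
Monopoly sets MR = MC: 68 − Q = 17 ⇒ Q = 51, P = 68 − 0.5·51 = 42.5.
Change in equilibrium quantity: 51 − 102 = −51.

Equilibrium quantity falls by 51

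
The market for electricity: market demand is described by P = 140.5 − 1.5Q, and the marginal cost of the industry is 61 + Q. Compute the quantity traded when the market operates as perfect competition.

Q = 31.8

Under competition P = MC: 140.5 − 1.5Q = 61 + Q ⇒ Q = 31.8, P = 92.8.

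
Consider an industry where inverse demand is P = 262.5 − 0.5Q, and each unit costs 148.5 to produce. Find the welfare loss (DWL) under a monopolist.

Perfect competition: P = MC = 148.5, so 262.5 − 0.5Q = 148.5 and Q = 228.
Monopoly sets MR = MC: 262.5 − Q = 148.5 ⇒ Q = 114, P = 262.5 − 0.5·114 = 205.5.
DWL is the triangle between Q = 114 and Q = 228: ½·(228 − 114)·(205.5 − 148.5) = 3249.

DWL = 3249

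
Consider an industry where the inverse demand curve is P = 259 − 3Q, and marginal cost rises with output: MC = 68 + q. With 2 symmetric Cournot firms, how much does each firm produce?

q_i = 19.1

With 2 symmetric Cournot firms, each firm's FOC gives 259 − 9q = 68 + q, so q = 19.1, Q = 2·19.1 = 38.2, and P = 144.4.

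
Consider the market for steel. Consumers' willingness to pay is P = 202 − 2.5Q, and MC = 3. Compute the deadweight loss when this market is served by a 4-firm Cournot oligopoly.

Competitive firms price at marginal cost: P = 3, giving Q = 79.6.
In a 4-firm Cournot equilibrium, symmetry and the first-order condition give q = (202 − 3)/(12.5) = 15.92. So Q = 63.68 and P = 42.8.
DWL is the triangle between Q = 63.68 and Q = 79.6: ½·(79.6 − 63.68)·(42.8 − 3) = 316.808.

DWL = 316.808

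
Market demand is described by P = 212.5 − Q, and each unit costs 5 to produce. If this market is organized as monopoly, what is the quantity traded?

The monopolist equates marginal revenue to marginal cost: 212.5 − 2Q = 5, so Q = 103.75. From demand, P = 108.75.

Q = 103.75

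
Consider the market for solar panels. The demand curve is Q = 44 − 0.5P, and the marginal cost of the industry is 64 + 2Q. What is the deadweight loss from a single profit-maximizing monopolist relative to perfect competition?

Inverting demand: P = 88 − 2Q.
Under competition P = MC: 88 − 2Q = 64 + 2Q ⇒ Q = 6, P = 76.
A monopolist chooses Q where MR = MC. MR = 88 − 4Q; setting this equal to 64 + 2Q gives Q = 4 and P = 80.
CS = ½·(88 − 76)·6 = 36; PS = (76·6 − 64·6 − ½·2·6²) = 36; TS = 72.
CS = ½·(88 − 80)·4 = 16; PS = (80·4 − 64·4 − ½·2·4²) = 48; TS = 64.
DWL = 72 − 64 = 8.

DWL = 8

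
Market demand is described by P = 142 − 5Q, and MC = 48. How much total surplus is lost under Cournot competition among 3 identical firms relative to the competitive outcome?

Under competition P = MC = 48, so Q = (142 − 48)/5 = 18.8.
In a 3-firm Cournot equilibrium, symmetry and the first-order condition give q = (142 − 48)/(20) = 4.7. So Q = 14.1 and P = 71.5.
DWL is the triangle between Q = 14.1 and Q = 18.8: ½·(18.8 − 14.1)·(71.5 − 48) = 55.225.

DWL = 55.225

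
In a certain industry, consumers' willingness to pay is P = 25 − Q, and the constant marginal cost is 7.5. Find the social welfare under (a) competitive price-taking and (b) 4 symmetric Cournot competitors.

Competition: TS = 153.125; Cournot: TS = 147

Under competition P = MC = 7.5, so Q = (25 − 7.5)/1 = 17.5.
CS = ½·(25 − 7.5)·17.5 = 153.125; PS = (7.5 − 7.5)·17.5 = 0; TS = 153.125.
Cournot with 4 identical firms: the symmetric best-response condition is 25 − 5q = 7.5. Each firm produces q = 3.5, total output Q = 14, price P = 11.
CS = ½·(25 − 11)·14 = 98; PS = (11 − 7.5)·14 = 49; TS = 147.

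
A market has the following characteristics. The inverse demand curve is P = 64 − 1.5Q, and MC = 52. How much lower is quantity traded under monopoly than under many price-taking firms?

Quantity traded falls by 4

Competitive firms price at marginal cost: P = 52, giving Q = 8.
A monopolist chooses Q where MR = MC. MR = 64 − 3Q; setting this equal to 52 gives Q = 4 and P = 58.
Change in quantity traded: 4 − 8 = −4.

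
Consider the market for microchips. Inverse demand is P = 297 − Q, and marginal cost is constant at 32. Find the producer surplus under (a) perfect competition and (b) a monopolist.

Competition: PS = 0; Monopoly: PS = 17556.25

Competitive firms price at marginal cost: P = 32, giving Q = 265.
PS = (32 − 32)·265 = 0.
The monopolist equates marginal revenue to marginal cost: 297 − 2Q = 32, so Q = 132.5. From demand, P = 164.5.
PS = (164.5 − 32)·132.5 = 17556.25.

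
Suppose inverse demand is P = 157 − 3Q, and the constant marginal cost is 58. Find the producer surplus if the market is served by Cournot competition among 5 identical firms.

In a 5-firm Cournot equilibrium, symmetry and the first-order condition give q = (157 − 58)/(18) = 5.5. So Q = 27.5 and P = 74.5.
PS = (74.5 − 58)·27.5 = 453.75.

PS = 453.75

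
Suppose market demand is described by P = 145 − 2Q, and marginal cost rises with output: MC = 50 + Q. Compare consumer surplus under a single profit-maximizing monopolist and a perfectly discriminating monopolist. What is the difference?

CS falls by 361

Monopoly sets MR = MC: 145 − 4Q = 50 + Q ⇒ Q = 19, P = 145 − 2·19 = 107.
CS = ½·(145 − 107)·19 = 361.
With perfect price discrimination, output is the efficient level Q = 95/3 (where demand meets MC), but every buyer pays their willingness to pay: CS = 0 and PS = total surplus.
CS = 0.
Change in consumer surplus: 0 − 361 = −361.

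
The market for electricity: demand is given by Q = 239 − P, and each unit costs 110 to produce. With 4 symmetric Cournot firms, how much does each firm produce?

Inverting demand: P = 239 − Q.
Cournot with 4 identical firms: the symmetric best-response condition is 239 − 5q = 110. Each firm produces q = 25.8, total output Q = 103.2, price P = 135.8.

q_i = 25.8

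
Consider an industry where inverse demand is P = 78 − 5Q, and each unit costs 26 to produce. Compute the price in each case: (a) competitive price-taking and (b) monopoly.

Competition: P = 26; Monopoly: P = 52

Competitive firms price at marginal cost: P = 26, giving Q = 10.4.
The monopolist equates marginal revenue to marginal cost: 78 − 10Q = 26, so Q = 5.2. From demand, P = 52.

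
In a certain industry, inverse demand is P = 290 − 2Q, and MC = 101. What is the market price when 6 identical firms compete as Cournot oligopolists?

P = 128

Cournot with 6 identical firms: the symmetric best-response condition is 290 − 14q = 101. Each firm produces q = 13.5, total output Q = 81, price P = 128.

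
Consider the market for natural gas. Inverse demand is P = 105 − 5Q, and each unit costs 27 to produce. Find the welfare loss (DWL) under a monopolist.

DWL = 152.1

Under competition P = MC = 27, so Q = (105 − 27)/5 = 15.6.
Monopoly sets MR = MC: 105 − 10Q = 27 ⇒ Q = 7.8, P = 105 − 5·7.8 = 66.
DWL is the triangle between Q = 7.8 and Q = 15.6: ½·(15.6 − 7.8)·(66 − 27) = 152.1.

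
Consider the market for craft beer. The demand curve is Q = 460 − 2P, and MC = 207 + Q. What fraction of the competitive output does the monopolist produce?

Q_m/Q_c = 0.75

Inverting demand: P = 230 − 0.5Q.
A monopolist chooses Q where MR = MC. MR = 230 − Q; setting this equal to 207 + Q gives Q = 11.5 and P = 224.25.
Competitive equilibrium sets price equal to marginal cost: 230 − 0.5Q = 207 + Q, so Q = 46/3 and P = 667/3.
Ratio Q_m/Q_c = 11.5/(46/3) = 0.75.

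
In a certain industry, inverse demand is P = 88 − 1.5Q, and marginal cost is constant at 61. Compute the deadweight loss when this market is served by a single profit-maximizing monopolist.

DWL = 60.75

Competitive firms price at marginal cost: P = 61, giving Q = 18.
Monopoly sets MR = MC: 88 − 3Q = 61 ⇒ Q = 9, P = 88 − 1.5·9 = 74.5.
DWL is the triangle between Q = 9 and Q = 18: ½·(18 − 9)·(74.5 − 61) = 60.75.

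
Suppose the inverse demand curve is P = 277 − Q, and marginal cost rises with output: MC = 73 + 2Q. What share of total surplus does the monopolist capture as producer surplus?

Monopoly sets MR = MC: 277 − 2Q = 73 + 2Q ⇒ Q = 51, P = 277 − 51 = 226.
CS = ½·(277 − 226)·51 = 1300.5.
PS = P·Q − VC(Q) = 226·51 − (73·51 + ½·2·51²) = 5202.
Share captured = PS/TS = 5202/6502.5 = 0.8.

PS/TS = 0.8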